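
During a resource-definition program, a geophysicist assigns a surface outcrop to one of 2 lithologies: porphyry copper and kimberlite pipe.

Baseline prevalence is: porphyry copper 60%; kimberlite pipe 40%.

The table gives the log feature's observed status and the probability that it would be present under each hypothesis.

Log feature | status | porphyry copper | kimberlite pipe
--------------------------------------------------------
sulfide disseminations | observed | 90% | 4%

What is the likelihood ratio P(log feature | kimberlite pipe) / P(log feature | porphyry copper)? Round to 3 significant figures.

Likelihood of this log feature under each hypothesis:
  kimberlite pipe: 0.04
  porphyry copper: 0.9
Bayes factor = 0.04 / 0.9 ≈ 0.0444

0.0444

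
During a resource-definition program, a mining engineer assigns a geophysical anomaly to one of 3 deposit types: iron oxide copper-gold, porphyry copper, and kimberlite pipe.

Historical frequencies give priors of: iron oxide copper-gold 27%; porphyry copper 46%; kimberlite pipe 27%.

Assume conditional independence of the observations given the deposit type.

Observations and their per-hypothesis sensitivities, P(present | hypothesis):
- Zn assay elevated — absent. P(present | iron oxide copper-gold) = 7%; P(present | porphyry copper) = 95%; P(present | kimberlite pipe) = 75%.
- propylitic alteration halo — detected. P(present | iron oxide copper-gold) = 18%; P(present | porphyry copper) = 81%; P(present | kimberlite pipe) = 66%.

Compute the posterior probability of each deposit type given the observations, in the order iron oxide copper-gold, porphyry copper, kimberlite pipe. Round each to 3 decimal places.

Multiply each prior by the joint likelihood of the evidence pattern (using 1 − P(present | H) for each absent observation):
  iron oxide copper-gold: 0.27 × (1 − 0.07) × 0.18 = 0.045198
  porphyry copper: 0.46 × (1 − 0.95) × 0.81 = 0.01863
  kimberlite pipe: 0.27 × (1 − 0.75) × 0.66 = 0.04455
Normalizing constant Z = 0.045198 + 0.01863 + 0.04455 = 0.10838.
P(iron oxide copper-gold | evidence) = 0.045198 / 0.10838 ≈ 0.417
P(porphyry copper | evidence) = 0.01863 / 0.10838 ≈ 0.172
P(kimberlite pipe | evidence) = 0.04455 / 0.10838 ≈ 0.411

0.417, 0.172, 0.411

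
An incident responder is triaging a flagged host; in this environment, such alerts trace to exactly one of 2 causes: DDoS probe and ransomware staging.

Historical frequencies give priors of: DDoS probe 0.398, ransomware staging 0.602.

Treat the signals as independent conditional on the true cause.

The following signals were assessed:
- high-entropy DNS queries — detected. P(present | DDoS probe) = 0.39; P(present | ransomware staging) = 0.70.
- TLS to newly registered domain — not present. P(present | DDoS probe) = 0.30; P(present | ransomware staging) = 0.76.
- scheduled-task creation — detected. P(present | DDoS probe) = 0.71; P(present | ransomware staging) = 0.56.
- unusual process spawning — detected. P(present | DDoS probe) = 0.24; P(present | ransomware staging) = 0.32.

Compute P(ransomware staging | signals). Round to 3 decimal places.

For each hypothesis, the unnormalized posterior weight is prior × product of the signal likelihoods (using 1 − P(present | H) for each absent signal):
  DDoS probe: 0.398 × 0.39 × (1 − 0.30) × 0.71 × 0.24 = 0.018515
  ransomware staging: 0.602 × 0.70 × (1 − 0.76) × 0.56 × 0.32 = 0.018124
Normalizing constant Z = 0.018515 + 0.018124 = 0.036638.
P(ransomware staging | evidence) = 0.018124 / 0.036638 ≈ 0.495.

0.495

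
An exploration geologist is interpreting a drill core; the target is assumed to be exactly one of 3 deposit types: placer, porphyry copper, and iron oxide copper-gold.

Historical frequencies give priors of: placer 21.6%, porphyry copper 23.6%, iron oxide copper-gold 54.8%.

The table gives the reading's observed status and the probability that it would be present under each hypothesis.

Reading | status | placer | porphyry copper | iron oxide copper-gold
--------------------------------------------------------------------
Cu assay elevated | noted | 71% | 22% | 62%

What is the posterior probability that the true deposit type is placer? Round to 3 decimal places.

By Bayes' rule, the unnormalized weight for each hypothesis is prior × likelihood:
  placer: 0.216 × 0.71 = 0.15336
  porphyry copper: 0.236 × 0.22 = 0.05192
  iron oxide copper-gold: 0.548 × 0.62 = 0.33976
The unnormalized weights sum to 0.54504.
P(placer | evidence) = 0.15336 / 0.54504 ≈ 0.281.

0.281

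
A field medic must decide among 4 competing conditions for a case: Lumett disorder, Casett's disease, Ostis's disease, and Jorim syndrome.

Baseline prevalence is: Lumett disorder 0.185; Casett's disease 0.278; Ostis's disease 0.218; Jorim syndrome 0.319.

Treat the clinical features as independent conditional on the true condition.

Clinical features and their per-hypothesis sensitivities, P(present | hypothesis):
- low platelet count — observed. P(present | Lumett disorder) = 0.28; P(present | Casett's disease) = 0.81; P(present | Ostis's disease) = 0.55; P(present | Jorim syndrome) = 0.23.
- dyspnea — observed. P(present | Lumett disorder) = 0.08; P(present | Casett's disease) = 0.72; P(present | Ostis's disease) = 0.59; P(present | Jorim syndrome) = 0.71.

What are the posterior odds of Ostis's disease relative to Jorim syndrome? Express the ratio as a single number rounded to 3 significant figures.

1.36

Posterior odds equal prior odds times the likelihood ratio; only the two competing hypotheses matter.
  Ostis's disease: 0.218 × 0.55 × 0.59 = 0.070741
  Jorim syndrome: 0.319 × 0.23 × 0.71 = 0.052093
Odds(Ostis's disease : Jorim syndrome) = 0.070741 / 0.052093 ≈ 1.36.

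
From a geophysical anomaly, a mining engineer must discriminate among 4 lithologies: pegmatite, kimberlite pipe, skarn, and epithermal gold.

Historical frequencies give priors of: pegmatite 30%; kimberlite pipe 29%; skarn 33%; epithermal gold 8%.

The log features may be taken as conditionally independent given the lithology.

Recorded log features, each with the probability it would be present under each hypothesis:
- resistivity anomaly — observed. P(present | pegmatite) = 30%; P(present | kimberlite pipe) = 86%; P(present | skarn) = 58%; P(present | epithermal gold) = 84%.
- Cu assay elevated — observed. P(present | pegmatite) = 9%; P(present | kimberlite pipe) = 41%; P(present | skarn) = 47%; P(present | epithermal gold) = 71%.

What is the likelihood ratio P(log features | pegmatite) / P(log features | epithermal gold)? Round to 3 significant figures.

Take the product of per-log feature likelihoods under each hypothesis, then divide.
  pegmatite: 0.30 × 0.09 = 0.027
  epithermal gold: 0.84 × 0.71 = 0.5964
Bayes factor = 0.027 / 0.5964 ≈ 0.0453

0.0453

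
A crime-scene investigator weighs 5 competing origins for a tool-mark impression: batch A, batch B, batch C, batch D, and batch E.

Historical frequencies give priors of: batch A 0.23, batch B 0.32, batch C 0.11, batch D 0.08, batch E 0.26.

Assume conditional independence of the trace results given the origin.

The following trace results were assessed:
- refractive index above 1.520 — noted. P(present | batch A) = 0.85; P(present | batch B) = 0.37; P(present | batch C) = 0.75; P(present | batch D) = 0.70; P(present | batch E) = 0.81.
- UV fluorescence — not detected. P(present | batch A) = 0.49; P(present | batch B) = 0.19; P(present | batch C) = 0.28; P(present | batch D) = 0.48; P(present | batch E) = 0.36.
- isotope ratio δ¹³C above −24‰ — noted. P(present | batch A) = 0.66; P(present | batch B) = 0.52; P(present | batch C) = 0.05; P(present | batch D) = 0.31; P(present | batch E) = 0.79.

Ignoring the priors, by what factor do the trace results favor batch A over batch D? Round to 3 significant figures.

2.54

Take the product of per-trace result likelihoods under each hypothesis (using 1 − P(present | H) for each absent trace result), then divide.
  batch A: 0.85 × (1 − 0.49) × 0.66 = 0.28611
  batch D: 0.70 × (1 − 0.48) × 0.31 = 0.11284
Bayes factor = 0.28611 / 0.11284 ≈ 2.54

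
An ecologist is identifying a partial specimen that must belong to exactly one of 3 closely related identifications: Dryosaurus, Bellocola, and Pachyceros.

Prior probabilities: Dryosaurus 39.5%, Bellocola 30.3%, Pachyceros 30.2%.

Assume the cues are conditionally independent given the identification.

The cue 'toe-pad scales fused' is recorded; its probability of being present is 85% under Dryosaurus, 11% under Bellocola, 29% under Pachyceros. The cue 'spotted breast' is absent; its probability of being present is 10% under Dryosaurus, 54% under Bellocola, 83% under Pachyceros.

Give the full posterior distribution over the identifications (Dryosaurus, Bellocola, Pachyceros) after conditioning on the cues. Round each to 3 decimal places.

Multiply each prior by the joint likelihood of the cue pattern (using 1 − P(present | H) for each absent cue):
  Dryosaurus: 0.395 × 0.85 × (1 − 0.10) = 0.30218
  Bellocola: 0.303 × 0.11 × (1 − 0.54) = 0.015332
  Pachyceros: 0.302 × 0.29 × (1 − 0.83) = 0.014889
Marginal likelihood of the evidence = 0.3324.
P(Dryosaurus | evidence) = 0.30218 / 0.3324 ≈ 0.909
P(Bellocola | evidence) = 0.015332 / 0.3324 ≈ 0.046
P(Pachyceros | evidence) = 0.014889 / 0.3324 ≈ 0.045

0.909, 0.046, 0.045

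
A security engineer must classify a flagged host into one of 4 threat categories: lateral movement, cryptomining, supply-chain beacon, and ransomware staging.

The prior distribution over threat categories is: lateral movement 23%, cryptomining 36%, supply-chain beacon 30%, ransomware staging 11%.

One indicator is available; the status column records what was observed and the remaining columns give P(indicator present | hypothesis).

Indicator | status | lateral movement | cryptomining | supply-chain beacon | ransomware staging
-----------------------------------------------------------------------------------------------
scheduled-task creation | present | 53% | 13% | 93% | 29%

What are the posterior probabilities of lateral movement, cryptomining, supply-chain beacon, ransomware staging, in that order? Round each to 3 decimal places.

0.254, 0.098, 0.582, 0.067

Multiply each prior by the likelihood of the indicator:
  lateral movement: 0.23 × 0.53 = 0.1219
  cryptomining: 0.36 × 0.13 = 0.0468
  supply-chain beacon: 0.30 × 0.93 = 0.279
  ransomware staging: 0.11 × 0.29 = 0.0319
The unnormalized weights sum to 0.4796.
P(lateral movement | evidence) = 0.1219 / 0.4796 ≈ 0.254
P(cryptomining | evidence) = 0.0468 / 0.4796 ≈ 0.098
P(supply-chain beacon | evidence) = 0.279 / 0.4796 ≈ 0.582
P(ransomware staging | evidence) = 0.0319 / 0.4796 ≈ 0.067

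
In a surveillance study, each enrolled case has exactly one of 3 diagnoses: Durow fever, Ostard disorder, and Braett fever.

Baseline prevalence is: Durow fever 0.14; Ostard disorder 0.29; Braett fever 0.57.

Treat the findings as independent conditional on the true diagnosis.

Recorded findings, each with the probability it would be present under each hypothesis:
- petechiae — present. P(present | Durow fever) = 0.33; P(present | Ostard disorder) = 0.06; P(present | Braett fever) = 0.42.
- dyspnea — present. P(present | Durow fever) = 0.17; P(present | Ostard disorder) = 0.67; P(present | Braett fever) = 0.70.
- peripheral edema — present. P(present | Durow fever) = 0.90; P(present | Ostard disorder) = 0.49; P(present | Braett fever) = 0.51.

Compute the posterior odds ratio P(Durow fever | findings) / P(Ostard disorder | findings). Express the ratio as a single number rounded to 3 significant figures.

1.24

Unnormalized posterior weight (prior times the finding likelihoods) for each of the two hypotheses:
  Durow fever: 0.14 × 0.33 × 0.17 × 0.90 = 0.0070686
  Ostard disorder: 0.29 × 0.06 × 0.67 × 0.49 = 0.0057124
Odds(Durow fever : Ostard disorder) = 0.0070686 / 0.0057124 ≈ 1.24.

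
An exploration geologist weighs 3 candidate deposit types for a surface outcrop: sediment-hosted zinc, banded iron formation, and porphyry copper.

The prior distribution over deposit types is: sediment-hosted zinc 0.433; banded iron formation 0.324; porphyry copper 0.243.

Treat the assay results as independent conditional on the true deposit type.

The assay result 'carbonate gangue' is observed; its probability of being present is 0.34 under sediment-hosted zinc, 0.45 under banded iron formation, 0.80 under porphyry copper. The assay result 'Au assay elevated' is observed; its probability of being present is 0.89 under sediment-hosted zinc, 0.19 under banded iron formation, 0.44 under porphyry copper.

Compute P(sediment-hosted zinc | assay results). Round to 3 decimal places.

0.536

By Bayes' rule with conditional independence, the unnormalized weight for each hypothesis is prior × ∏ likelihoods:
  sediment-hosted zinc: 0.433 × 0.34 × 0.89 = 0.13103
  banded iron formation: 0.324 × 0.45 × 0.19 = 0.027702
  porphyry copper: 0.243 × 0.80 × 0.44 = 0.085536
The unnormalized weights sum to 0.24426.
P(sediment-hosted zinc | evidence) = 0.13103 / 0.24426 ≈ 0.536.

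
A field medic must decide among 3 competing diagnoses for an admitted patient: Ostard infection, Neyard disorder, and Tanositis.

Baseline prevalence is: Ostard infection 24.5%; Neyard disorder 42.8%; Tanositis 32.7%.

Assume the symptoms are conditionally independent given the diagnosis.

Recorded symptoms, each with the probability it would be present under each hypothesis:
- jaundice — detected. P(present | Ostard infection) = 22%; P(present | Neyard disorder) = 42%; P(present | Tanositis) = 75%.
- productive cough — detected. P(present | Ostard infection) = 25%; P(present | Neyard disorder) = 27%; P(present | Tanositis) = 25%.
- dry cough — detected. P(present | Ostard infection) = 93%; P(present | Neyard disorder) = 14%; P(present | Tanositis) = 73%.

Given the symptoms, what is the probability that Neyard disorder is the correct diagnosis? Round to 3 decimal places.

0.106

Multiply each prior by the joint likelihood of the symptom pattern:
  Ostard infection: 0.245 × 0.22 × 0.25 × 0.93 = 0.012532
  Neyard disorder: 0.428 × 0.42 × 0.27 × 0.14 = 0.0067949
  Tanositis: 0.327 × 0.75 × 0.25 × 0.73 = 0.044758
Marginal likelihood of the evidence = 0.064085.
P(Neyard disorder | evidence) = 0.0067949 / 0.064085 ≈ 0.106.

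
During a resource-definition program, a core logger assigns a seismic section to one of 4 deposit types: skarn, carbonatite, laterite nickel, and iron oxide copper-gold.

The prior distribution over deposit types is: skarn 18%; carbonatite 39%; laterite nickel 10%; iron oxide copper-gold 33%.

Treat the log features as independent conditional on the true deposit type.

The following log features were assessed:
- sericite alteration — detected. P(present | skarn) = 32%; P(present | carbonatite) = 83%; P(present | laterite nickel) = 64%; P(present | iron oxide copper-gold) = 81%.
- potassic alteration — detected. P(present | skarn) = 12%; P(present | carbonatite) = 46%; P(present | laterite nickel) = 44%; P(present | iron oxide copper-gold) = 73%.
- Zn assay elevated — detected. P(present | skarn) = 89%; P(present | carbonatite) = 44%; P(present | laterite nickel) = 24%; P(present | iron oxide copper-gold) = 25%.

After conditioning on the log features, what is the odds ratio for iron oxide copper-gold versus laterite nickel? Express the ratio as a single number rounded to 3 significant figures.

Unnormalized posterior weight (prior times the log feature likelihoods) for each of the two hypotheses:
  iron oxide copper-gold: 0.33 × 0.81 × 0.73 × 0.25 = 0.048782
  laterite nickel: 0.10 × 0.64 × 0.44 × 0.24 = 0.0067584
Odds(iron oxide copper-gold : laterite nickel) = 0.048782 / 0.0067584 ≈ 7.22.

7.22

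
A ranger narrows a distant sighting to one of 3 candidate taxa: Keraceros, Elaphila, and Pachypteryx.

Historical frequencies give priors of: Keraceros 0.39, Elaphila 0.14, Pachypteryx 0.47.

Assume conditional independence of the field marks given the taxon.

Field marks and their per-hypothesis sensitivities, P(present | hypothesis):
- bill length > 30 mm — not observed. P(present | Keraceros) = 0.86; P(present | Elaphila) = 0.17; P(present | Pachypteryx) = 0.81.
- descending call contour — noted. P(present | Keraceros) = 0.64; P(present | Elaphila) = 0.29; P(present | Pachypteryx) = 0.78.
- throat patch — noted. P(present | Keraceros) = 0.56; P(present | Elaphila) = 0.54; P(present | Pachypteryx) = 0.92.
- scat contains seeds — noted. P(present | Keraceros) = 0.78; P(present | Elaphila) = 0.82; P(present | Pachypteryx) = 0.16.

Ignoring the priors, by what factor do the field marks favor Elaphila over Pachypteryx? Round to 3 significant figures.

The Bayes factor is the ratio of the joint likelihoods of the field mark pattern under the two hypotheses (using 1 − P(present | H) for each absent field mark).
  Elaphila: (1 − 0.17) × 0.29 × 0.54 × 0.82 = 0.10658
  Pachypteryx: (1 − 0.81) × 0.78 × 0.92 × 0.16 = 0.021815
Bayes factor = 0.10658 / 0.021815 ≈ 4.89

4.89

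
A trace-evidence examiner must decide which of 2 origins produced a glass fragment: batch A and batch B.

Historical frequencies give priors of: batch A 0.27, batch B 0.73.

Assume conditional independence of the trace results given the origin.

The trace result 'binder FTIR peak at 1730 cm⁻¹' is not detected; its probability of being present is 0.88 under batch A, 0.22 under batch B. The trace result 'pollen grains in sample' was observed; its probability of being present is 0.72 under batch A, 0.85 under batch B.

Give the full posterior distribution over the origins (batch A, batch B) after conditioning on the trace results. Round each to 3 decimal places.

0.046, 0.954

By Bayes' rule with conditional independence, the unnormalized weight for each hypothesis is prior × ∏ likelihoods (using 1 − P(present | H) for each absent trace result):
  batch A: 0.27 × (1 − 0.88) × 0.72 = 0.023328
  batch B: 0.73 × (1 − 0.22) × 0.85 = 0.48399
The unnormalized weights sum to 0.50732.
P(batch A | evidence) = 0.023328 / 0.50732 ≈ 0.046
P(batch B | evidence) = 0.48399 / 0.50732 ≈ 0.954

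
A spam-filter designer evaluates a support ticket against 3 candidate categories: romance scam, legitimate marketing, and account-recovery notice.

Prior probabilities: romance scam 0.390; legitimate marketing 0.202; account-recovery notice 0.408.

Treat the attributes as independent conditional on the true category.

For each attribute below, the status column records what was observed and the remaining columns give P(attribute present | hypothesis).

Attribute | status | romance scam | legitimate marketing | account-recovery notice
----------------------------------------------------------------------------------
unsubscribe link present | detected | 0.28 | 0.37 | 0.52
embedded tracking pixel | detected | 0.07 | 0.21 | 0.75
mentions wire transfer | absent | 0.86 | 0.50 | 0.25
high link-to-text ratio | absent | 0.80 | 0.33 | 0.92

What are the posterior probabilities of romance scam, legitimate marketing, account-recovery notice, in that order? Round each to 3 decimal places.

0.014, 0.350, 0.636

By Bayes' rule with conditional independence, the unnormalized weight for each hypothesis is prior × ∏ likelihoods (using 1 − P(present | H) for each absent attribute):
  romance scam: 0.390 × 0.28 × 0.07 × (1 − 0.86) × (1 − 0.80) = 0.00021403
  legitimate marketing: 0.202 × 0.37 × 0.21 × (1 − 0.50) × (1 − 0.33) = 0.005258
  account-recovery notice: 0.408 × 0.52 × 0.75 × (1 − 0.25) × (1 − 0.92) = 0.0095472
Marginal likelihood of the evidence = 0.015019.
P(romance scam | evidence) = 0.00021403 / 0.015019 ≈ 0.014
P(legitimate marketing | evidence) = 0.005258 / 0.015019 ≈ 0.350
P(account-recovery notice | evidence) = 0.0095472 / 0.015019 ≈ 0.636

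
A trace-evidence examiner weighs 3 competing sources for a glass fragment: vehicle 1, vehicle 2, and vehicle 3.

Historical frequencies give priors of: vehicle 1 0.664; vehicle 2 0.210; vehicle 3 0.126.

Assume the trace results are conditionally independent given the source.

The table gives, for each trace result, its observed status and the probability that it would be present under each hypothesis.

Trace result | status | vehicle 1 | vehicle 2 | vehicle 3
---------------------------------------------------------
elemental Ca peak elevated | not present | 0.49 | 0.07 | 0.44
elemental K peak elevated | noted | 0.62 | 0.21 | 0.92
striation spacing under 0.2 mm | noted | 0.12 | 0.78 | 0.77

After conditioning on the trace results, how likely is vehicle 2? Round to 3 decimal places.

0.298

Multiply each prior by the joint likelihood of the trace result pattern (using 1 − P(present | H) for each absent trace result):
  vehicle 1: 0.664 × (1 − 0.49) × 0.62 × 0.12 = 0.025195
  vehicle 2: 0.210 × (1 − 0.07) × 0.21 × 0.78 = 0.03199
  vehicle 3: 0.126 × (1 − 0.44) × 0.92 × 0.77 = 0.049985
Marginal likelihood of the evidence = 0.10717.
P(vehicle 2 | evidence) = 0.03199 / 0.10717 ≈ 0.298.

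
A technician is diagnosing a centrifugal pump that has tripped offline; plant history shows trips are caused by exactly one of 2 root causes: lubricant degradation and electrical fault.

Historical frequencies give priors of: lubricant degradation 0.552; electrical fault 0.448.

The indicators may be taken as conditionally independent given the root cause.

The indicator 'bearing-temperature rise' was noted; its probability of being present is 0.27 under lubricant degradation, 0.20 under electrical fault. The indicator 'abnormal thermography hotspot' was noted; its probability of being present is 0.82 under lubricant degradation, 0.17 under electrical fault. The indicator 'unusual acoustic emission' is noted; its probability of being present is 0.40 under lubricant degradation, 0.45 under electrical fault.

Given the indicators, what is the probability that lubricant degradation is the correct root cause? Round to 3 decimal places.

0.877

Multiply each prior by the joint likelihood of the indicator pattern:
  lubricant degradation: 0.552 × 0.27 × 0.82 × 0.40 = 0.048885
  electrical fault: 0.448 × 0.20 × 0.17 × 0.45 = 0.0068544
The unnormalized weights sum to 0.05574.
P(lubricant degradation | evidence) = 0.048885 / 0.05574 ≈ 0.877.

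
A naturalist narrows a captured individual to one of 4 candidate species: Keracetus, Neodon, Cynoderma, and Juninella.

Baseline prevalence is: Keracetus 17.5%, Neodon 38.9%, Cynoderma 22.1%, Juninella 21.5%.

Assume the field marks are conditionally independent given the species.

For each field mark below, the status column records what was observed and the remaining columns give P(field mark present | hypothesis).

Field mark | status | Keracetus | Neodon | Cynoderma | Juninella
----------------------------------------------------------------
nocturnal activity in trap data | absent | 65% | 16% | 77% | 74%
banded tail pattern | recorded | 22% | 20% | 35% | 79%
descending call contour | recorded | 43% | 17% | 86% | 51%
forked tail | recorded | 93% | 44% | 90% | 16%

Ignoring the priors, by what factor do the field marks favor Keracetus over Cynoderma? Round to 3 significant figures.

0.494

Joint likelihood of the field mark pattern under each hypothesis (using 1 − P(present | H) for each absent field mark):
  Keracetus: (1 − 0.65) × 0.22 × 0.43 × 0.93 = 0.030792
  Cynoderma: (1 − 0.77) × 0.35 × 0.86 × 0.90 = 0.062307
Bayes factor = 0.030792 / 0.062307 ≈ 0.494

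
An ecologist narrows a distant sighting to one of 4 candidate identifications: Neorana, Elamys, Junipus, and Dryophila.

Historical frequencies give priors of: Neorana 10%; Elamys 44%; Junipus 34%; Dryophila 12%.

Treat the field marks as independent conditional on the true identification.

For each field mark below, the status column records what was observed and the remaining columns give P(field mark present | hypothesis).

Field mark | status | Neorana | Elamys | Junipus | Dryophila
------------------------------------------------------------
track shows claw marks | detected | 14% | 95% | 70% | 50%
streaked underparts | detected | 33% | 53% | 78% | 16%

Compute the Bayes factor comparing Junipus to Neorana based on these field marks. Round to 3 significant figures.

Joint likelihood of the field mark pattern under each hypothesis:
  Junipus: 0.70 × 0.78 = 0.546
  Neorana: 0.14 × 0.33 = 0.0462
Bayes factor = 0.546 / 0.0462 ≈ 11.8

11.8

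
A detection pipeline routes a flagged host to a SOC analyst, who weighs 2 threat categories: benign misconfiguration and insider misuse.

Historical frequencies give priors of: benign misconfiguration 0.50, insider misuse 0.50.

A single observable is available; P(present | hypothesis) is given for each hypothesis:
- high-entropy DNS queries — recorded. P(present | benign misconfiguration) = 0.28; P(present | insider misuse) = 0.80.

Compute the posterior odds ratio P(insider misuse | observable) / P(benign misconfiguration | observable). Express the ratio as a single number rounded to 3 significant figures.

The normalizing constant cancels in an odds ratio, so compute prior × likelihood for the two hypotheses only:
  insider misuse: 0.50 × 0.80 = 0.4
  benign misconfiguration: 0.50 × 0.28 = 0.14
Posterior odds = 0.4 / 0.14 ≈ 2.86.

2.86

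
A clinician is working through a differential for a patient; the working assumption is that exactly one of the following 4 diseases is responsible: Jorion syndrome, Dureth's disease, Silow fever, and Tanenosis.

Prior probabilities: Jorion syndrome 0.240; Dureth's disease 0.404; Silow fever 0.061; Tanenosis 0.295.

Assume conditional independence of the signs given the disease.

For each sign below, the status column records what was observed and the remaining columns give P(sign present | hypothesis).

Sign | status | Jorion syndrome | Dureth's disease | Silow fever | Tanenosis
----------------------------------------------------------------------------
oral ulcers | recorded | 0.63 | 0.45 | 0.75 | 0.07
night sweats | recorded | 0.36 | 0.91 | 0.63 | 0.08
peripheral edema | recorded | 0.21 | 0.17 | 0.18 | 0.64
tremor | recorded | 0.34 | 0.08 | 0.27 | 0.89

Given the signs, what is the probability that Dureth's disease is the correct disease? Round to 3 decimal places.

0.265

Multiply each prior by the joint likelihood of the sign pattern:
  Jorion syndrome: 0.240 × 0.63 × 0.36 × 0.21 × 0.34 = 0.0038864
  Dureth's disease: 0.404 × 0.45 × 0.91 × 0.17 × 0.08 = 0.00225
  Silow fever: 0.061 × 0.75 × 0.63 × 0.18 × 0.27 = 0.0014008
  Tanenosis: 0.295 × 0.07 × 0.08 × 0.64 × 0.89 = 0.00094098
Marginal likelihood of the evidence = 0.0084782.
P(Dureth's disease | evidence) = 0.00225 / 0.0084782 ≈ 0.265.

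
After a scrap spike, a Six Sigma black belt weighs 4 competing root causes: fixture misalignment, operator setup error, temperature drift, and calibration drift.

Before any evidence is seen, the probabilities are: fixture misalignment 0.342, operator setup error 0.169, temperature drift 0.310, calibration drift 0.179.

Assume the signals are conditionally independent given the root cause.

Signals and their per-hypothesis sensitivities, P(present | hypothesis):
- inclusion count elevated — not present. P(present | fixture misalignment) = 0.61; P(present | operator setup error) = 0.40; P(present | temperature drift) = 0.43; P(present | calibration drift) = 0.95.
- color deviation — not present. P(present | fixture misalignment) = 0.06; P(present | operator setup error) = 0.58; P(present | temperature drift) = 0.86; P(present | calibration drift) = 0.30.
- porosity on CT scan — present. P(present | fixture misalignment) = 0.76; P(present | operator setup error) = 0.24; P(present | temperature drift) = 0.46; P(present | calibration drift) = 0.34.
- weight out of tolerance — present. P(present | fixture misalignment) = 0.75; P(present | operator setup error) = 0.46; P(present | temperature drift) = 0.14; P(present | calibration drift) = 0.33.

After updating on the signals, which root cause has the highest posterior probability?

Multiply each prior by the joint likelihood of the signal pattern (using 1 − P(present | H) for each absent signal):
  fixture misalignment: 0.342 × (1 − 0.61) × (1 − 0.06) × 0.76 × 0.75 = 0.071465
  operator setup error: 0.169 × (1 − 0.40) × (1 − 0.58) × 0.24 × 0.46 = 0.0047017
  temperature drift: 0.310 × (1 − 0.43) × (1 − 0.86) × 0.46 × 0.14 = 0.0015931
  calibration drift: 0.179 × (1 − 0.95) × (1 − 0.30) × 0.34 × 0.33 = 0.00070293
Marginal likelihood of the evidence = 0.078463.
P(fixture misalignment | evidence) ≈ 0.071465 / 0.078463 ≈ 0.911
P(operator setup error | evidence) ≈ 0.0047017 / 0.078463 ≈ 0.060
P(temperature drift | evidence) ≈ 0.0015931 / 0.078463 ≈ 0.020
P(calibration drift | evidence) ≈ 0.00070293 / 0.078463 ≈ 0.009
The largest is 0.911, so fixture misalignment is most probable.

fixture misalignment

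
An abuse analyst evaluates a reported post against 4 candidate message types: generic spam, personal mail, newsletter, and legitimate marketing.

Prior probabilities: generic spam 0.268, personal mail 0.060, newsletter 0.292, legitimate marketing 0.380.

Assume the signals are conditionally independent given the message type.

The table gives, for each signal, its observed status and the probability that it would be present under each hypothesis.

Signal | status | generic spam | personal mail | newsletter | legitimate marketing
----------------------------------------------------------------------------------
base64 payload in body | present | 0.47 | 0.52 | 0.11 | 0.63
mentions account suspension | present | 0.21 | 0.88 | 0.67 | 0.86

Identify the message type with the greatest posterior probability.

legitimate marketing

For each hypothesis, the unnormalized posterior weight is prior × product of the signal likelihoods:
  generic spam: 0.268 × 0.47 × 0.21 = 0.026452
  personal mail: 0.060 × 0.52 × 0.88 = 0.027456
  newsletter: 0.292 × 0.11 × 0.67 = 0.02152
  legitimate marketing: 0.380 × 0.63 × 0.86 = 0.20588
Normalizing constant Z = 0.026452 + 0.027456 + 0.02152 + 0.20588 = 0.28131.
P(generic spam | evidence) ≈ 0.026452 / 0.28131 ≈ 0.094
P(personal mail | evidence) ≈ 0.027456 / 0.28131 ≈ 0.098
P(newsletter | evidence) ≈ 0.02152 / 0.28131 ≈ 0.077
P(legitimate marketing | evidence) ≈ 0.20588 / 0.28131 ≈ 0.732
The largest is 0.732, so legitimate marketing is most probable.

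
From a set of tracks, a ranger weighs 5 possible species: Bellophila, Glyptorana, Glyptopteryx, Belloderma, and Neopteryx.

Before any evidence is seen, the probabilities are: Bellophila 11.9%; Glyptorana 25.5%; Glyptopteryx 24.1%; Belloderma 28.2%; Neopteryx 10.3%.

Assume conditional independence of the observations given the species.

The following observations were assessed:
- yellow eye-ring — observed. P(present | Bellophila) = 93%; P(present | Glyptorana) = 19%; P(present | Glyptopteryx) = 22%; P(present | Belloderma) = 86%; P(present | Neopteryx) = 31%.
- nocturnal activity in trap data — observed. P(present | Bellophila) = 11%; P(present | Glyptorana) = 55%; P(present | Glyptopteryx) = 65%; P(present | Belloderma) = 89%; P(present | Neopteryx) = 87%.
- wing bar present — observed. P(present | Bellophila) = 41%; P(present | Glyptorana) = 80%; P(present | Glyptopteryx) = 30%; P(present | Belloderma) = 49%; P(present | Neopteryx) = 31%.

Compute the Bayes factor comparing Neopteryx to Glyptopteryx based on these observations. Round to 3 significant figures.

1.95

The Bayes factor is the ratio of the joint likelihoods of the evidence pattern under the two hypotheses.
  Neopteryx: 0.31 × 0.87 × 0.31 = 0.083607
  Glyptopteryx: 0.22 × 0.65 × 0.30 = 0.0429
Bayes factor = 0.083607 / 0.0429 ≈ 1.95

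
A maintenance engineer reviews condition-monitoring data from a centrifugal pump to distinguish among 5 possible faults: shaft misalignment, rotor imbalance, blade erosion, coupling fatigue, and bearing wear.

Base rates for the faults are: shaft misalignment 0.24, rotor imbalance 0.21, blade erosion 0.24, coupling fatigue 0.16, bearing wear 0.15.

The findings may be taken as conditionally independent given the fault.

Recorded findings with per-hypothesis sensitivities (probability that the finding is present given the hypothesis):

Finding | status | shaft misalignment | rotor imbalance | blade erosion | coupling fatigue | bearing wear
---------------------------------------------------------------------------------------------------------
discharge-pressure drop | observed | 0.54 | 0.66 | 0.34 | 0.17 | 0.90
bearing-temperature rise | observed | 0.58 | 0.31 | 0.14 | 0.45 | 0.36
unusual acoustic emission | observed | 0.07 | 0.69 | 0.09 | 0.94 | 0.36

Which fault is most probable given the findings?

Multiply each prior by the joint likelihood of the evidence pattern:
  shaft misalignment: 0.24 × 0.54 × 0.58 × 0.07 = 0.0052618
  rotor imbalance: 0.21 × 0.66 × 0.31 × 0.69 = 0.029647
  blade erosion: 0.24 × 0.34 × 0.14 × 0.09 = 0.0010282
  coupling fatigue: 0.16 × 0.17 × 0.45 × 0.94 = 0.011506
  bearing wear: 0.15 × 0.90 × 0.36 × 0.36 = 0.017496
Marginal likelihood of the evidence = 0.064938.
P(shaft misalignment | evidence) ≈ 0.0052618 / 0.064938 ≈ 0.081
P(rotor imbalance | evidence) ≈ 0.029647 / 0.064938 ≈ 0.457
P(blade erosion | evidence) ≈ 0.0010282 / 0.064938 ≈ 0.016
P(coupling fatigue | evidence) ≈ 0.011506 / 0.064938 ≈ 0.177
P(bearing wear | evidence) ≈ 0.017496 / 0.064938 ≈ 0.269
The largest is 0.457, so rotor imbalance is most probable.

rotor imbalance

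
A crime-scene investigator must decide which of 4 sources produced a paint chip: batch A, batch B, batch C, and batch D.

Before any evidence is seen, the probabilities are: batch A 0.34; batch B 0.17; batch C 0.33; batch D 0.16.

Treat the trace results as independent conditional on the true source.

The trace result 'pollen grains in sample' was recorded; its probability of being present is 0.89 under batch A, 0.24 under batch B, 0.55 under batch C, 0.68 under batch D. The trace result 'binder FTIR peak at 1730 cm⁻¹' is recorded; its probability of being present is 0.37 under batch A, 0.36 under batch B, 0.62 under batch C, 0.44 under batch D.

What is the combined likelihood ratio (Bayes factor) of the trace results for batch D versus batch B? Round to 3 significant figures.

3.46

Take the product of per-trace result likelihoods under each hypothesis, then divide.
  batch D: 0.68 × 0.44 = 0.2992
  batch B: 0.24 × 0.36 = 0.0864
Bayes factor = 0.2992 / 0.0864 ≈ 3.46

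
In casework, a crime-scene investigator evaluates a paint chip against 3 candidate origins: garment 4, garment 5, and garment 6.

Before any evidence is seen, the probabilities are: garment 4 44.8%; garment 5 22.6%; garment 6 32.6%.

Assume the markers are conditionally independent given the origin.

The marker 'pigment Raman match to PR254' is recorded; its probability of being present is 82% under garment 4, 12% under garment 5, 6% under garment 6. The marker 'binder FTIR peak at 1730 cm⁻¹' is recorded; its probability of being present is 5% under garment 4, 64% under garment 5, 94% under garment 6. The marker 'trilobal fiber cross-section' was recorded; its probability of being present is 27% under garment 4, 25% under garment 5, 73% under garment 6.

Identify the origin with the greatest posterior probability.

garment 6

Multiply each prior by the joint likelihood of the marker pattern:
  garment 4: 0.448 × 0.82 × 0.05 × 0.27 = 0.0049594
  garment 5: 0.226 × 0.12 × 0.64 × 0.25 = 0.0043392
  garment 6: 0.326 × 0.06 × 0.94 × 0.73 = 0.013422
Normalizing constant Z = 0.0049594 + 0.0043392 + 0.013422 = 0.022721.
P(garment 4 | evidence) ≈ 0.0049594 / 0.022721 ≈ 0.218
P(garment 5 | evidence) ≈ 0.0043392 / 0.022721 ≈ 0.191
P(garment 6 | evidence) ≈ 0.013422 / 0.022721 ≈ 0.591
The largest is 0.591, so garment 6 is most probable.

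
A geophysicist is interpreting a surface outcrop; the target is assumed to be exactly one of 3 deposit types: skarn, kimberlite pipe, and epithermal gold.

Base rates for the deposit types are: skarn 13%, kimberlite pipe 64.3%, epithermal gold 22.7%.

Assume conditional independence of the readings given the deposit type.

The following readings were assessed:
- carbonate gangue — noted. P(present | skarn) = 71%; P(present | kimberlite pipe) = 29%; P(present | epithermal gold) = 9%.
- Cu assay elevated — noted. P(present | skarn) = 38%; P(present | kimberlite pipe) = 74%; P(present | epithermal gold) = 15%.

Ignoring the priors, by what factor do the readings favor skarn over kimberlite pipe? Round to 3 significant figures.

Take the product of per-reading likelihoods under each hypothesis, then divide.
  skarn: 0.71 × 0.38 = 0.2698
  kimberlite pipe: 0.29 × 0.74 = 0.2146
Bayes factor = 0.2698 / 0.2146 ≈ 1.26

1.26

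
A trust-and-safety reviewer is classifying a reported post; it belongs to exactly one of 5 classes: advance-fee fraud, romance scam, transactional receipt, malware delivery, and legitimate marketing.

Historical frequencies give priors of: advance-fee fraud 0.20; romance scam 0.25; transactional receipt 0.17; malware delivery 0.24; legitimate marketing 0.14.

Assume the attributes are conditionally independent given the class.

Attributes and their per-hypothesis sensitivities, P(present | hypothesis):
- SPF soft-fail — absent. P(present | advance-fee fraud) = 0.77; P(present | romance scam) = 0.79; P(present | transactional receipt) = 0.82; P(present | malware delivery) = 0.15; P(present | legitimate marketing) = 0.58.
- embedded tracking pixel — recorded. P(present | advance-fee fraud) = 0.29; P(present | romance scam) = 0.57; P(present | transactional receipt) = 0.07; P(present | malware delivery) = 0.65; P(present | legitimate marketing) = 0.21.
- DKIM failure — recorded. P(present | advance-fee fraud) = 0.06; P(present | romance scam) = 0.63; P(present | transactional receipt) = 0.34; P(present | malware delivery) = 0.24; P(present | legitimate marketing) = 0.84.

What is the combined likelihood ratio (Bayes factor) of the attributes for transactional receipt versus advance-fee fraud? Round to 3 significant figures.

Joint likelihood of the attribute pattern under each hypothesis (using 1 − P(present | H) for each absent attribute):
  transactional receipt: (1 − 0.82) × 0.07 × 0.34 = 0.004284
  advance-fee fraud: (1 − 0.77) × 0.29 × 0.06 = 0.004002
Bayes factor = 0.004284 / 0.004002 ≈ 1.07

1.07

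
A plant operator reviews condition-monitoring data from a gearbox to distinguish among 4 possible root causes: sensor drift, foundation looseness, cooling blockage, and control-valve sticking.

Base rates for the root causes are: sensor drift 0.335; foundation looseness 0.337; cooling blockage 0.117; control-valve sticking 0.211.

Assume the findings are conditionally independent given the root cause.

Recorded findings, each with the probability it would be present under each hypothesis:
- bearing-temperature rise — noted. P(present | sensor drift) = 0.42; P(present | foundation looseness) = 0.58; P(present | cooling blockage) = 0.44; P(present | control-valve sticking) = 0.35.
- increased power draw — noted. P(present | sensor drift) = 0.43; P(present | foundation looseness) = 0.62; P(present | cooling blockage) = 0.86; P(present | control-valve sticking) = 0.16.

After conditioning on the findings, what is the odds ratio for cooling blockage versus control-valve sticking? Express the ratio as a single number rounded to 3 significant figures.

Unnormalized posterior weight (prior times the finding likelihoods) for each of the two hypotheses:
  cooling blockage: 0.117 × 0.44 × 0.86 = 0.044273
  control-valve sticking: 0.211 × 0.35 × 0.16 = 0.011816
Odds(cooling blockage : control-valve sticking) = 0.044273 / 0.011816 ≈ 3.75.

3.75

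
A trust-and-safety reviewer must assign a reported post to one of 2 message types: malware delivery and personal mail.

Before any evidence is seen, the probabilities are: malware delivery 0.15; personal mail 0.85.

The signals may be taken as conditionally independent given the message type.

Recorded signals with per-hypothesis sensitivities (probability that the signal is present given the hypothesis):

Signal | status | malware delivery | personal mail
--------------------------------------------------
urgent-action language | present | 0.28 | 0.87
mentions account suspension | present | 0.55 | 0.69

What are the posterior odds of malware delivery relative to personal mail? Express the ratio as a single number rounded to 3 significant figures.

The normalizing constant cancels in an odds ratio, so compute prior × likelihood for the two hypotheses only:
  malware delivery: 0.15 × 0.28 × 0.55 = 0.0231
  personal mail: 0.85 × 0.87 × 0.69 = 0.51025
Posterior odds = 0.0231 / 0.51025 ≈ 0.0453.

0.0453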